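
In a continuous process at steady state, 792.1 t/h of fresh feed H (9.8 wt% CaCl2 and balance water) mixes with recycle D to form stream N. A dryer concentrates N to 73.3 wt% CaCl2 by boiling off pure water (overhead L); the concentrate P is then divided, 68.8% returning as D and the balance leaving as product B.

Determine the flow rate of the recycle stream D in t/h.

233.5 t/h

Overall CaCl2 balance (none leaves overhead): CaCl2 in fresh feed = CaCl2 in product, i.e. 792.1×0.098 = (1−0.688)·P·0.733.
P = 77.626/(0.733×0.312) = 339.43 t/h.
Recycle D = 0.688×339.43 = 233.53 t/h.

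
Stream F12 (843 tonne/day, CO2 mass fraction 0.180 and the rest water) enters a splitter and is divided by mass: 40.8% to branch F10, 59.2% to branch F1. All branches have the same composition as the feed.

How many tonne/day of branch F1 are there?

Branch F1 flow = 0.592×843 = 499.06 tonne/day.

499.1 tonne/day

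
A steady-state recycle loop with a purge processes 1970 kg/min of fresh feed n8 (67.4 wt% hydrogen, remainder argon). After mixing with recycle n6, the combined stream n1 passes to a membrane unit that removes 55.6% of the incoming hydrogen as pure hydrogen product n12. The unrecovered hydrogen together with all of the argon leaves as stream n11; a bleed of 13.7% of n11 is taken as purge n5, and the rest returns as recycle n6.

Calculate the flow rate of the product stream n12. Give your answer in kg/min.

hydrogen in n1: m_A = 1970×0.674 + (1−0.137)·(1−0.556)·m_A, so m_A = 1327.8/0.6168 = 2152.6 kg/min.
Product n12 = 0.556×2152.6 = 1196.8 kg/min.

1197 kg/min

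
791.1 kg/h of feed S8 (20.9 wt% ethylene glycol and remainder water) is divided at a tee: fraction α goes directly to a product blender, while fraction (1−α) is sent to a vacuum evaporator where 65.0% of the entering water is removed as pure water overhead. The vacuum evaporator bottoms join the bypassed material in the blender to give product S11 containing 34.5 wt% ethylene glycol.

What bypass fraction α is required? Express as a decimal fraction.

0.233

All 791.1×0.209 = 165.34 kg/h of ethylene glycol reaches S11, so S11 = 165.34/0.345 = 479.25 kg/h and vapour = 311.85 kg/h.
The evaporator receives (1−α)·791.1 of feed at 0.791 water and removes 0.650 of that water:
0.650×0.791×(1−α)×791.1 = 311.85
(1−α) = 311.85/406.74 = 0.7667;  α = 0.2333.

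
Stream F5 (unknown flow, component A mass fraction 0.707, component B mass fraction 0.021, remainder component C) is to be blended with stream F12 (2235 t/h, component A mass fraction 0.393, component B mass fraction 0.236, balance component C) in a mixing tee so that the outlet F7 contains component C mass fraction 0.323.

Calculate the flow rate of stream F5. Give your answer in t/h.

Let F5 be the unknown flow. Total out = 2235 + F5.
component C balance: 829.18 + 0.272·F5 = 0.323·(2235 + F5)
(0.272 − 0.323)·F5 = 0.323×2235 − 829.18 = -107.28
F5 = -107.28 / -0.051 = 2103.5 t/h

2104 t/h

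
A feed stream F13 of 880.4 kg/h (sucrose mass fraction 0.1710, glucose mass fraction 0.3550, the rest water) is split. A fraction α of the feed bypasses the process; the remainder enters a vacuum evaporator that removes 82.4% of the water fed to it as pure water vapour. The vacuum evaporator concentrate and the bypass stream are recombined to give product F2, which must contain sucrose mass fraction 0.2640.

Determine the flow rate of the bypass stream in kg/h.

All 880.4×0.171 = 150.55 kg/h of sucrose reaches F2, so F2 = 150.55/0.264 = 570.26 kg/h and vapour = 310.14 kg/h.
The evaporator receives (1−α)·880.4 of feed at 0.474 water and removes 0.824 of that water:
0.824×0.474×(1−α)×880.4 = 310.14
(1−α) = 310.14/343.86 = 0.9019;  α = 0.0981.
Bypass flow = 0.0981×880.4 = 86.34 kg/h.

86.34 kg/h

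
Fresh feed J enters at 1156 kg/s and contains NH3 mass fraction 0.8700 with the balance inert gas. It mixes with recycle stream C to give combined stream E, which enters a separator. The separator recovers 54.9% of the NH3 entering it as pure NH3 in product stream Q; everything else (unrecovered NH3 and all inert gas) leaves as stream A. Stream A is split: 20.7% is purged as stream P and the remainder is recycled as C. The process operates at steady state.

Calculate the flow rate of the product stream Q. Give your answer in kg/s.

859.6 kg/s

NH3 in E: m_A = 1156×0.870 + (1−0.207)·(1−0.549)·m_A, so m_A = 1005.7/0.6424 = 1565.7 kg/s.
Product Q = 0.549×1565.7 = 859.55 kg/s.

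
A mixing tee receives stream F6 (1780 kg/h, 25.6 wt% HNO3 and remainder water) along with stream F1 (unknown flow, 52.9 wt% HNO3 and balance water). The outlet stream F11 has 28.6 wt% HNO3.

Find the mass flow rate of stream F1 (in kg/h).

Let F1 be the unknown flow. Total out = 1780 + F1.
HNO3 balance: 455.68 + 0.529·F1 = 0.286·(1780 + F1)
(0.529 − 0.286)·F1 = 0.286×1780 − 455.68 = 53.4
F1 = 53.4 / 0.243 = 219.75 kg/h

219.8 kg/h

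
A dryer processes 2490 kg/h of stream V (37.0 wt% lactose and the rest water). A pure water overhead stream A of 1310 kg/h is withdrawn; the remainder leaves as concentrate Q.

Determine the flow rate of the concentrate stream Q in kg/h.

1180 kg/h

Concentrate = 2490 − 1310 = 1180 kg/h.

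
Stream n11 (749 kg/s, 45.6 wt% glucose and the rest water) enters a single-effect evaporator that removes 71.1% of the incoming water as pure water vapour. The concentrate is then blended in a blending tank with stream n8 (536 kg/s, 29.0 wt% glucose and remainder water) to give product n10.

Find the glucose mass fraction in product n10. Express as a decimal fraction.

0.499

Vapour removed = 0.711×0.544×749 = 289.7 kg/s; concentrate = 459.3 kg/s.
glucose reaching the mixer = 341.54 (from concentrate) + 536×0.290 = 496.98 kg/s.
Product flow = 459.3 + 536 = 995.3 kg/s; glucose fraction = 0.499.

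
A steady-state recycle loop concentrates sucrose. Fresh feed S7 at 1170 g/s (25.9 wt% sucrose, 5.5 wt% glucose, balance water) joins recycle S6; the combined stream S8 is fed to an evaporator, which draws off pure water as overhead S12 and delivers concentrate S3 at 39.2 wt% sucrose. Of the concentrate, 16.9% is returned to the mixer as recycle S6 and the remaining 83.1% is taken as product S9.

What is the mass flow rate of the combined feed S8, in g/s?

1327 g/s

Overall sucrose balance (none leaves overhead): sucrose in fresh feed = sucrose in product, i.e. 1170×0.259 = (1−0.169)·S3·0.392.
S3 = 303.03/(0.392×0.831) = 930.25 g/s.
Recycle S6 = 0.169×930.25 = 157.21 g/s.
Combined feed S8 = 1170 + 157.21 = 1327.2 g/s.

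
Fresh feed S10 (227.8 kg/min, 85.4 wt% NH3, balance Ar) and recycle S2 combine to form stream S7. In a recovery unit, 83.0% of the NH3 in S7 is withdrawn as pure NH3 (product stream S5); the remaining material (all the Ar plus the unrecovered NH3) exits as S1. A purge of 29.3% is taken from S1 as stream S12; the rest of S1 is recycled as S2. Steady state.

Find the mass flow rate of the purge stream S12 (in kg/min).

Ar enters only via S10 and leaves only via the purge: 227.8×0.146 = 0.293×(Ar in S1), and the recovery unit passes all Ar, so Ar in S7 = Ar in S1 = 113.51 kg/min.
NH3 in S7: m_A = 227.8×0.854 + (1−0.293)·(1−0.830)·m_A, so m_A = 194.54/0.8798 = 221.12 kg/min.
S1 = (1−0.830)×221.12 + 113.51 = 151.1 kg/min.
Purge S12 = 0.293×151.1 = 44.273 kg/min.

44.27 kg/min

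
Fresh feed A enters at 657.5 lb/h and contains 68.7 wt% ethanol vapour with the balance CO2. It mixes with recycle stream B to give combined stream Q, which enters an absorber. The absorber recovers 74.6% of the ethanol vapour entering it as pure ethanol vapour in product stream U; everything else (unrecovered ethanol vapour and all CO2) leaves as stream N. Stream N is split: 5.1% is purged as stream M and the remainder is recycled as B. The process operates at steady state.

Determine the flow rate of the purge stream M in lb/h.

213.5 lb/h

CO2 enters only via A and leaves only via the purge: 657.5×0.313 = 0.051×(CO2 in N), and the absorber passes all CO2, so CO2 in Q = CO2 in N = 4035.2 lb/h.
ethanol vapour in Q: m_A = 657.5×0.687 + (1−0.051)·(1−0.746)·m_A, so m_A = 451.7/0.7590 = 595.16 lb/h.
N = (1−0.746)×595.16 + 4035.2 = 4186.4 lb/h.
Purge M = 0.051×4186.4 = 213.51 lb/h.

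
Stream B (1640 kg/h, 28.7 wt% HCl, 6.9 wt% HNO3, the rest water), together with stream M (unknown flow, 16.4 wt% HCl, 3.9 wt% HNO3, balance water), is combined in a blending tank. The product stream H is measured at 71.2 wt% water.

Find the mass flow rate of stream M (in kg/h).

1312 kg/h

Let M be the unknown flow. Total out = 1640 + M.
water balance: 1056.2 + 0.797·M = 0.712·(1640 + M)
(0.797 − 0.712)·M = 0.712×1640 − 1056.2 = 111.52
M = 111.52 / 0.085 = 1312 kg/h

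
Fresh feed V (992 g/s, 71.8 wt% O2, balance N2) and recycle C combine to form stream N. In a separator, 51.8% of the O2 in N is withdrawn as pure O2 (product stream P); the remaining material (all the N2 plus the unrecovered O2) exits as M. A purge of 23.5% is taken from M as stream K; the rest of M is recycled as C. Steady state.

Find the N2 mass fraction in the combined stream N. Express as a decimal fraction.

0.5134

N2 enters only via V and leaves only via the purge: 992×0.282 = 0.235×(N2 in M), and the separator passes all N2, so N2 in N = N2 in M = 1190.4 g/s.
O2 in N: m_A = 992×0.718 + (1−0.235)·(1−0.518)·m_A, so m_A = 712.26/0.6313 = 1128.3 g/s.
N = 1128.3 + 1190.4 = 2318.7 g/s.
N2 fraction in N = 1190.4/2318.7 = 0.5134.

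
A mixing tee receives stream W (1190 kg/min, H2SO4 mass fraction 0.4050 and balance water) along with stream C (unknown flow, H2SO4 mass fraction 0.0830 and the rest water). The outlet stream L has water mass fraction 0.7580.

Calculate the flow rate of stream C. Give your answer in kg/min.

Let C be the unknown flow. Total out = 1190 + C.
water balance: 708.05 + 0.917·C = 0.758·(1190 + C)
(0.917 − 0.758)·C = 0.758×1190 − 708.05 = 193.97
C = 193.97 / 0.159 = 1219.9 kg/min

1220 kg/min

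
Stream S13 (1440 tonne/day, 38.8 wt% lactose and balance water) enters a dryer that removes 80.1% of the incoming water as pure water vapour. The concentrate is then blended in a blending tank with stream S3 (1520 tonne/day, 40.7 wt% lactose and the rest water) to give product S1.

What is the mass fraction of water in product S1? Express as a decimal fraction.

0.478

Vapour removed = 0.801×0.612×1440 = 705.91 tonne/day; concentrate = 734.09 tonne/day.
water reaching the mixer = 175.37 (from concentrate) + 1520×0.593 = 1076.7 tonne/day.
Product flow = 734.09 + 1520 = 2254.1 tonne/day; water fraction = 0.478.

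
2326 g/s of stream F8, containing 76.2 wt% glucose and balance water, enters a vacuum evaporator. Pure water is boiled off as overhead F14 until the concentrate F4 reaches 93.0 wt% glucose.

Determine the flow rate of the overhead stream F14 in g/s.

glucose is conserved: 2326×0.762 = 1772.4 g/s all reports to the concentrate.
Concentrate = 1772.4/(target fraction) = 1905.8 g/s.
Overhead = 2326 − 1905.8 = 420.18 g/s.

420.2 g/s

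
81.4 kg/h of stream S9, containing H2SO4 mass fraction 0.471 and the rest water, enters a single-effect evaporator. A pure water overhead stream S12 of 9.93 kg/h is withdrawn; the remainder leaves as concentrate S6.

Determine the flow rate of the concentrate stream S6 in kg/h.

Concentrate = 81.4 − 9.93 = 71.47 kg/h.

71.47 kg/h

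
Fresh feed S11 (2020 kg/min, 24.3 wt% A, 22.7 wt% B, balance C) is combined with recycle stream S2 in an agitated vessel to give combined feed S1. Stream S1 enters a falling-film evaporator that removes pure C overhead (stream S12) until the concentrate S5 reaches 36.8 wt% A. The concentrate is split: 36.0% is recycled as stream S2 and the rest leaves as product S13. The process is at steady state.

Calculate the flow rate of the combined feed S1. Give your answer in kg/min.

2770 kg/min

Overall A balance (none leaves overhead): A in fresh feed = A in product, i.e. 2020×0.243 = (1−0.360)·S5·0.368.
S5 = 490.86/(0.368×0.640) = 2084.2 kg/min.
Recycle S2 = 0.360×2084.2 = 750.3 kg/min.
Combined feed S1 = 2020 + 750.3 = 2770.3 kg/min.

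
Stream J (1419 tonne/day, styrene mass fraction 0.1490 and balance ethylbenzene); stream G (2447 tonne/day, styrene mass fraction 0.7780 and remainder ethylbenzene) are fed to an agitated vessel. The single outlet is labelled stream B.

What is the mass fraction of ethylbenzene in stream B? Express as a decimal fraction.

0.4529

Total flow out = 1419 + 2447 = 3866 tonne/day.
ethylbenzene in = 1419×0.851 + 2447×0.222 = 1750.8 tonne/day.
ethylbenzene mass fraction in B = 1750.8/3866 = 0.4529.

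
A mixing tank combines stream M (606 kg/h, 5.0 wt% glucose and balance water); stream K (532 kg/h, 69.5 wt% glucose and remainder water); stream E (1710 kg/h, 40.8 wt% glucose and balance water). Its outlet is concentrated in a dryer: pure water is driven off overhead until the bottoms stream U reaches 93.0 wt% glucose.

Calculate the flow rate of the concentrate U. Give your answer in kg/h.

1180 kg/h

glucose entering = 606×0.050 + 532×0.695 + 1710×0.408 = 1097.7 kg/h.
All glucose reports to U, so U = 1097.7/0.930 = 1180.3 kg/h.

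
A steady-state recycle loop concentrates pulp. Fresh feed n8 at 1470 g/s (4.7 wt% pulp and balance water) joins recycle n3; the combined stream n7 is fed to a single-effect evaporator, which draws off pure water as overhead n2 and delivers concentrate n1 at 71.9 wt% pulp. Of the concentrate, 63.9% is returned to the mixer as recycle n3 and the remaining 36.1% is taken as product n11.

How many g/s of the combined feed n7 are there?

Overall pulp balance (none leaves overhead): pulp in fresh feed = pulp in product, i.e. 1470×0.047 = (1−0.639)·n1·0.719.
n1 = 69.09/(0.719×0.361) = 266.18 g/s.
Recycle n3 = 0.639×266.18 = 170.09 g/s.
Combined feed n7 = 1470 + 170.09 = 1640.1 g/s.

1640 g/s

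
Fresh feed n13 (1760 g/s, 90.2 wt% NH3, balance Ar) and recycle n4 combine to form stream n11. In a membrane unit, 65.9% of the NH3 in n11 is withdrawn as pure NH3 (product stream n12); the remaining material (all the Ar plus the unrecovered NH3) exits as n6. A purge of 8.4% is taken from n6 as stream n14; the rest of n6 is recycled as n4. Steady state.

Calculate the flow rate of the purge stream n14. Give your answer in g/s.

238.6 g/s

Ar enters only via n13 and leaves only via the purge: 1760×0.098 = 0.084×(Ar in n6), and the membrane unit passes all Ar, so Ar in n11 = Ar in n6 = 2053.3 g/s.
NH3 in n11: m_A = 1760×0.902 + (1−0.084)·(1−0.659)·m_A, so m_A = 1587.5/0.6876 = 2308.6 g/s.
n6 = (1−0.659)×2308.6 + 2053.3 = 2840.6 g/s.
Purge n14 = 0.084×2840.6 = 238.61 g/s.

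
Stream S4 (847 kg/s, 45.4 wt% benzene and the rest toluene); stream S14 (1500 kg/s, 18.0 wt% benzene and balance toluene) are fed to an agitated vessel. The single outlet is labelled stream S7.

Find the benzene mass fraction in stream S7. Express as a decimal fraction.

0.279

Total flow out = 847 + 1500 = 2347 kg/s.
benzene in = 847×0.454 + 1500×0.180 = 654.54 kg/s.
benzene mass fraction in S7 = 654.54/2347 = 0.279.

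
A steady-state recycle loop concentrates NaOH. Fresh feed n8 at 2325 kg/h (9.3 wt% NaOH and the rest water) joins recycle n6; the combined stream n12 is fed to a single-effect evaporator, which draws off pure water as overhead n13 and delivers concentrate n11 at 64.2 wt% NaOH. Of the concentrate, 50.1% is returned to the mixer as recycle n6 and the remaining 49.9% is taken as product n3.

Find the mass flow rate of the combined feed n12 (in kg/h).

Overall NaOH balance (none leaves overhead): NaOH in fresh feed = NaOH in product, i.e. 2325×0.093 = (1−0.501)·n11·0.642.
n11 = 216.22/(0.642×0.499) = 674.95 kg/h.
Recycle n6 = 0.501×674.95 = 338.15 kg/h.
Combined feed n12 = 2325 + 338.15 = 2663.1 kg/h.

2663 kg/h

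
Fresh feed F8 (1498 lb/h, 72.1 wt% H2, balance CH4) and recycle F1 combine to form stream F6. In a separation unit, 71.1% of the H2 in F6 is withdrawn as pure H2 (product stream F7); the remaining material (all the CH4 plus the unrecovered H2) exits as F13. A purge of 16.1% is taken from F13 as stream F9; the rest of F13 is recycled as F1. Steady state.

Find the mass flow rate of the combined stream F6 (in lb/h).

4022 lb/h

CH4 enters only via F8 and leaves only via the purge: 1498×0.279 = 0.161×(CH4 in F13), and the separation unit passes all CH4, so CH4 in F6 = CH4 in F13 = 2595.9 lb/h.
H2 in F6: m_A = 1498×0.721 + (1−0.161)·(1−0.711)·m_A, so m_A = 1080.1/0.7575 = 1425.8 lb/h.
F6 = 1425.8 + 2595.9 = 4021.7 lb/h.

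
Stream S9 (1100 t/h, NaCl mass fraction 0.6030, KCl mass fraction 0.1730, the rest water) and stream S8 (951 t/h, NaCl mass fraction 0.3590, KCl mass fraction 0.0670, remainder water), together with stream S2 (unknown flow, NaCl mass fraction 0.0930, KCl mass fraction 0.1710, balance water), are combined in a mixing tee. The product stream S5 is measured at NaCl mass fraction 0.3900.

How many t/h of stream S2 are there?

689.6 t/h

Let S2 be the unknown flow. Total out = 2051 + S2.
NaCl balance: 1004.7 + 0.093·S2 = 0.390·(2051 + S2)
(0.093 − 0.390)·S2 = 0.390×2051 − 1004.7 = -204.82
S2 = -204.82 / -0.297 = 689.63 t/h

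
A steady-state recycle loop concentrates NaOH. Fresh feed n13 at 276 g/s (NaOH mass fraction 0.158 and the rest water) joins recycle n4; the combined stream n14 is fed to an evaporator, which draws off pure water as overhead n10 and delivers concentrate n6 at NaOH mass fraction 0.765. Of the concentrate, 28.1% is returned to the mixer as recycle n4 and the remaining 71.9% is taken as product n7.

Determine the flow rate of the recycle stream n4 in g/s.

22.28 g/s

Overall NaOH balance (none leaves overhead): NaOH in fresh feed = NaOH in product, i.e. 276×0.158 = (1−0.281)·n6·0.765.
n6 = 43.608/(0.765×0.719) = 79.282 g/s.
Recycle n4 = 0.281×79.282 = 22.278 g/s.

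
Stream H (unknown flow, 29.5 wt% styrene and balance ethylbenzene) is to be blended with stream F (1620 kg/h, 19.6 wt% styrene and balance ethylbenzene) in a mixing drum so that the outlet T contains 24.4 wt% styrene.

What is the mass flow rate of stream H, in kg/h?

1525 kg/h

Let H be the unknown flow. Total out = 1620 + H.
styrene balance: 317.52 + 0.295·H = 0.244·(1620 + H)
(0.295 − 0.244)·H = 0.244×1620 − 317.52 = 77.76
H = 77.76 / 0.051 = 1524.7 kg/h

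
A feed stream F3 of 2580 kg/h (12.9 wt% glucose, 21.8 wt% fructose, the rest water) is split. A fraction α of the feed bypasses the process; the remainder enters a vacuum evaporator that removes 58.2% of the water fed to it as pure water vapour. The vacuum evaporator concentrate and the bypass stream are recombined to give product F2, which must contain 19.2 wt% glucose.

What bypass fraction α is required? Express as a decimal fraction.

0.137

All 2580×0.129 = 332.82 kg/h of glucose reaches F2, so F2 = 332.82/0.192 = 1733.4 kg/h and vapour = 846.56 kg/h.
The evaporator receives (1−α)·2580 of feed at 0.653 water and removes 0.582 of that water:
0.582×0.653×(1−α)×2580 = 846.56
(1−α) = 846.56/980.52 = 0.8634;  α = 0.1366.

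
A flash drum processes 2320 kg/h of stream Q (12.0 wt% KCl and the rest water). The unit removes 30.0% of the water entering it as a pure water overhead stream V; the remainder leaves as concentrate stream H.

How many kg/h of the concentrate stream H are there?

1708 kg/h

water entering = 2320×0.880 = 2041.6 kg/h; overhead removed = 0.300×2041.6 = 612.48 kg/h.
Concentrate = 2320 − 612.48 = 1707.5 kg/h.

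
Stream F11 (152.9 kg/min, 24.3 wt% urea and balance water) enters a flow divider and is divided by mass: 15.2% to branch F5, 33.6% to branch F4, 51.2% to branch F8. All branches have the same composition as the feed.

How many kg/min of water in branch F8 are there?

59.26 kg/min

Branch F8 total = 0.512×152.9 = 78.285 kg/min.
water in F8 = 0.757×78.285 = 59.262 kg/min.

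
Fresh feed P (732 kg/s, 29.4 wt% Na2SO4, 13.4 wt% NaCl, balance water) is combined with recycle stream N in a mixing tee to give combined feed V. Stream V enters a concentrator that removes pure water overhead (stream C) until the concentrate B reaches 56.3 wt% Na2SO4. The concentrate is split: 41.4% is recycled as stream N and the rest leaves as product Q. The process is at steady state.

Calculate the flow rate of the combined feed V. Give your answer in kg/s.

Overall Na2SO4 balance (none leaves overhead): Na2SO4 in fresh feed = Na2SO4 in product, i.e. 732×0.294 = (1−0.414)·B·0.563.
B = 215.21/(0.563×0.586) = 652.31 kg/s.
Recycle N = 0.414×652.31 = 270.06 kg/s.
Combined feed V = 732 + 270.06 = 1002.1 kg/s.

1002 kg/s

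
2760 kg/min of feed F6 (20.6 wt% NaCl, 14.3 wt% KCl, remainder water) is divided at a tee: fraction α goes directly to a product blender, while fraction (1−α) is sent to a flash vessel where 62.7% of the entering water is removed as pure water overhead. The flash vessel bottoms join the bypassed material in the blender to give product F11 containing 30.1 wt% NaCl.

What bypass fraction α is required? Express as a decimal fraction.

All 2760×0.206 = 568.56 kg/min of NaCl reaches F11, so F11 = 568.56/0.301 = 1888.9 kg/min and vapour = 871.1 kg/min.
The evaporator receives (1−α)·2760 of feed at 0.651 water and removes 0.627 of that water:
0.627×0.651×(1−α)×2760 = 871.1
(1−α) = 871.1/1126.6 = 0.7732;  α = 0.2268.

0.227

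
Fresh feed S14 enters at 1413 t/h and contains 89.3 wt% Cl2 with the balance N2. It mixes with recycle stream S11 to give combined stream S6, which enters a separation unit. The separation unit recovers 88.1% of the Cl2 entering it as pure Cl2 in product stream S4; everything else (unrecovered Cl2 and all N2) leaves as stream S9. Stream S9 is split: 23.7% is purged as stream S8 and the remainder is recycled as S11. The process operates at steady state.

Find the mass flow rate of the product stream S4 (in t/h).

Cl2 in S6: m_A = 1413×0.893 + (1−0.237)·(1−0.881)·m_A, so m_A = 1261.8/0.9092 = 1387.8 t/h.
Product S4 = 0.881×1387.8 = 1222.7 t/h.

1223 t/h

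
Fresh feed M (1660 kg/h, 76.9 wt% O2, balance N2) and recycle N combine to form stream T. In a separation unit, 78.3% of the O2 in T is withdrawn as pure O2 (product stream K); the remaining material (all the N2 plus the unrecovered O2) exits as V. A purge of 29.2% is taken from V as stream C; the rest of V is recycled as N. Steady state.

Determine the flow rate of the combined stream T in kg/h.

N2 enters only via M and leaves only via the purge: 1660×0.231 = 0.292×(N2 in V), and the separation unit passes all N2, so N2 in T = N2 in V = 1313.2 kg/h.
O2 in T: m_A = 1660×0.769 + (1−0.292)·(1−0.783)·m_A, so m_A = 1276.5/0.8464 = 1508.3 kg/h.
T = 1508.3 + 1313.2 = 2821.5 kg/h.

2821 kg/h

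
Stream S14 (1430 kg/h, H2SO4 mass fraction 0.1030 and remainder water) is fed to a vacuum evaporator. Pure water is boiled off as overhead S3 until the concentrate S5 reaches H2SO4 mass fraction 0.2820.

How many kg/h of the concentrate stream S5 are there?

H2SO4 is conserved: 1430×0.103 = 147.29 kg/h all reports to the concentrate.
Concentrate = 147.29/(target fraction) = 522.3 kg/h.

522.3 kg/h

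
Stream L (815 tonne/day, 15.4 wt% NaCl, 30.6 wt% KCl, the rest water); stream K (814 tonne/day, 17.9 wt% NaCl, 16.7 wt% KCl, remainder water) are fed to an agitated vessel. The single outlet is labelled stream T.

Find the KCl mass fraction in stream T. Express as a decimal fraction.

Total flow out = 815 + 814 = 1629 tonne/day.
KCl in = 815×0.306 + 814×0.167 = 385.33 tonne/day.
KCl mass fraction in T = 385.33/1629 = 0.237.

0.237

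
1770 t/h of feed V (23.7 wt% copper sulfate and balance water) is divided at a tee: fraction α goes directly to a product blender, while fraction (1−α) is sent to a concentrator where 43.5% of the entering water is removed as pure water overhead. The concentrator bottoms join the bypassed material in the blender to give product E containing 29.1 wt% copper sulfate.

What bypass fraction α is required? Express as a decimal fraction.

All 1770×0.237 = 419.49 t/h of copper sulfate reaches E, so E = 419.49/0.291 = 1441.5 t/h and vapour = 328.45 t/h.
The evaporator receives (1−α)·1770 of feed at 0.763 water and removes 0.435 of that water:
0.435×0.763×(1−α)×1770 = 328.45
(1−α) = 328.45/587.47 = 0.5591;  α = 0.4409.

0.441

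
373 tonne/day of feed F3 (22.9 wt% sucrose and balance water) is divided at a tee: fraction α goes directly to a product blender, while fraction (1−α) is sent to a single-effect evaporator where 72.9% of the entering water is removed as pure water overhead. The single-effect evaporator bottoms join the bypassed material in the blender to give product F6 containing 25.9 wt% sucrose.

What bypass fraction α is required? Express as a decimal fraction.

0.794

All 373×0.229 = 85.417 tonne/day of sucrose reaches F6, so F6 = 85.417/0.259 = 329.8 tonne/day and vapour = 43.205 tonne/day.
The evaporator receives (1−α)·373 of feed at 0.771 water and removes 0.729 of that water:
0.729×0.771×(1−α)×373 = 43.205
(1−α) = 43.205/209.65 = 0.2061;  α = 0.7939.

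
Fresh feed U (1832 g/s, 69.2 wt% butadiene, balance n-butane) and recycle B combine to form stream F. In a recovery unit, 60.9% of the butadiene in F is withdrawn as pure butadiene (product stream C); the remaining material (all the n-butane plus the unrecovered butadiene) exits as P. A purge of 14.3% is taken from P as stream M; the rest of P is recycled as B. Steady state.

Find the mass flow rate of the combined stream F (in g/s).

5852 g/s

n-butane enters only via U and leaves only via the purge: 1832×0.308 = 0.143×(n-butane in P), and the recovery unit passes all n-butane, so n-butane in F = n-butane in P = 3945.8 g/s.
butadiene in F: m_A = 1832×0.692 + (1−0.143)·(1−0.609)·m_A, so m_A = 1267.7/0.6649 = 1906.6 g/s.
F = 1906.6 + 3945.8 = 5852.5 g/s.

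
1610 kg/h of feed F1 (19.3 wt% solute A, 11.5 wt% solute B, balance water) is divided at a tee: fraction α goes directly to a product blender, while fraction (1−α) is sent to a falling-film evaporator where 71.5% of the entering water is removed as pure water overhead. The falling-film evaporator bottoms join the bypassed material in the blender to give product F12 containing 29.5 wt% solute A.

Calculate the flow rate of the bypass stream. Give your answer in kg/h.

484.9 kg/h

All 1610×0.193 = 310.73 kg/h of solute A reaches F12, so F12 = 310.73/0.295 = 1053.3 kg/h and vapour = 556.68 kg/h.
The evaporator receives (1−α)·1610 of feed at 0.692 water and removes 0.715 of that water:
0.715×0.692×(1−α)×1610 = 556.68
(1−α) = 556.68/796.6 = 0.6988;  α = 0.3012.
Bypass flow = 0.3012×1610 = 484.9 kg/h.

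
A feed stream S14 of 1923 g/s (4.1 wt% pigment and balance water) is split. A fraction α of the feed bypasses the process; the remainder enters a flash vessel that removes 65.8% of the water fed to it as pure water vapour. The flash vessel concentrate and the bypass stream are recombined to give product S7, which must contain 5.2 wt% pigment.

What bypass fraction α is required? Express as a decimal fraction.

All 1923×0.041 = 78.843 g/s of pigment reaches S7, so S7 = 78.843/0.052 = 1516.2 g/s and vapour = 406.79 g/s.
The evaporator receives (1−α)·1923 of feed at 0.959 water and removes 0.658 of that water:
0.658×0.959×(1−α)×1923 = 406.79
(1−α) = 406.79/1213.5 = 0.3352;  α = 0.6648.

0.665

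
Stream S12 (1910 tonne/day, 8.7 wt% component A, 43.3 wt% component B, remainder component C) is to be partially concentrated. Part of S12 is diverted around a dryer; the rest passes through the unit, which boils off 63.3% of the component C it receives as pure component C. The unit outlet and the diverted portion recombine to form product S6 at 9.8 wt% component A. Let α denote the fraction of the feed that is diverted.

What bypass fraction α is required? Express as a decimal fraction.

0.631

All 1910×0.087 = 166.17 tonne/day of component A reaches S6, so S6 = 166.17/0.098 = 1695.6 tonne/day and vapour = 214.39 tonne/day.
The evaporator receives (1−α)·1910 of feed at 0.480 component C and removes 0.633 of that component C:
0.633×0.480×(1−α)×1910 = 214.39
(1−α) = 214.39/580.33 = 0.3694;  α = 0.6306.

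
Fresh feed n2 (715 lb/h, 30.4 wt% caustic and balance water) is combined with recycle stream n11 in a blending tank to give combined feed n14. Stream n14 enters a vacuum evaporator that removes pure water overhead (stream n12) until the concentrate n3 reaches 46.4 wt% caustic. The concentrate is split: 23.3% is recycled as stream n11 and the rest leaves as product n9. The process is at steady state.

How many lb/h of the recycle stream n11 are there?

Overall caustic balance (none leaves overhead): caustic in fresh feed = caustic in product, i.e. 715×0.304 = (1−0.233)·n3·0.464.
n3 = 217.36/(0.464×0.767) = 610.75 lb/h.
Recycle n11 = 0.233×610.75 = 142.31 lb/h.

142.3 lb/h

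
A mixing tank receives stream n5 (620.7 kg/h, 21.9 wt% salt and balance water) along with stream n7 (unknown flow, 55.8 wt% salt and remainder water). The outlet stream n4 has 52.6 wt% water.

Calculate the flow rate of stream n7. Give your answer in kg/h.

1884 kg/h

Let n7 be the unknown flow. Total out = 620.7 + n7.
water balance: 484.77 + 0.442·n7 = 0.526·(620.7 + n7)
(0.442 − 0.526)·n7 = 0.526×620.7 − 484.77 = -158.28
n7 = -158.28 / -0.084 = 1884.3 kg/h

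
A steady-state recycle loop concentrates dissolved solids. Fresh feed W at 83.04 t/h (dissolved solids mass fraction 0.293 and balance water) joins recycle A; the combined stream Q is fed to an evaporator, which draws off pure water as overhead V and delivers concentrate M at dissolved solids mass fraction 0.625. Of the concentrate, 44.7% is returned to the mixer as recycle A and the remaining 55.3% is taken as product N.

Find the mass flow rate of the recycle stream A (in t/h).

Overall dissolved solids balance (none leaves overhead): dissolved solids in fresh feed = dissolved solids in product, i.e. 83.04×0.293 = (1−0.447)·M·0.625.
M = 24.331/(0.625×0.553) = 70.396 t/h.
Recycle A = 0.447×70.396 = 31.467 t/h.

31.47 t/h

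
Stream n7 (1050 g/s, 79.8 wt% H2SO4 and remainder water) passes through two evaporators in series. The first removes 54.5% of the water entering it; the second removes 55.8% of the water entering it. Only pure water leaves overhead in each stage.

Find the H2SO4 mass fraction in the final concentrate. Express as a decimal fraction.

water in feed = 1050×0.202 = 212.1 g/s.
After stage 1: water left = (1−0.545)×212.1 = 96.505; stream total = 934.41 g/s.
After stage 2: water left = (1−0.558)×96.505 = 42.655; final concentrate = 880.56 g/s.
H2SO4 fraction = 837.9/880.56 = 0.952.

0.952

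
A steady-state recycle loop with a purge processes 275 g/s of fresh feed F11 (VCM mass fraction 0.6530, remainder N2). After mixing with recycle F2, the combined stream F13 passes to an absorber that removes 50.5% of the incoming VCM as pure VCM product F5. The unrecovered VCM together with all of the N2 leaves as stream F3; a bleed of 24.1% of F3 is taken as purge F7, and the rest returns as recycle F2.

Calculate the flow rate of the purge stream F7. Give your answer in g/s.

N2 enters only via F11 and leaves only via the purge: 275×0.347 = 0.241×(N2 in F3), and the absorber passes all N2, so N2 in F13 = N2 in F3 = 395.95 g/s.
VCM in F13: m_A = 275×0.653 + (1−0.241)·(1−0.505)·m_A, so m_A = 179.58/0.6243 = 287.64 g/s.
F3 = (1−0.505)×287.64 + 395.95 = 538.34 g/s.
Purge F7 = 0.241×538.34 = 129.74 g/s.

129.7 g/s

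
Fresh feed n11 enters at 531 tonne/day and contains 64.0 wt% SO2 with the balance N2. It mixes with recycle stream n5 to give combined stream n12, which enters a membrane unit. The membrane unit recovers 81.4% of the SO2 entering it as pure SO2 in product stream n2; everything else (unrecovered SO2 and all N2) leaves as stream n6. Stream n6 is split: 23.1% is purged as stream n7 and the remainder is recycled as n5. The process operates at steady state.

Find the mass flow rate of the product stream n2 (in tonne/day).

322.8 tonne/day

SO2 in n12: m_A = 531×0.640 + (1−0.231)·(1−0.814)·m_A, so m_A = 339.84/0.8570 = 396.56 tonne/day.
Product n2 = 0.814×396.56 = 322.8 tonne/day.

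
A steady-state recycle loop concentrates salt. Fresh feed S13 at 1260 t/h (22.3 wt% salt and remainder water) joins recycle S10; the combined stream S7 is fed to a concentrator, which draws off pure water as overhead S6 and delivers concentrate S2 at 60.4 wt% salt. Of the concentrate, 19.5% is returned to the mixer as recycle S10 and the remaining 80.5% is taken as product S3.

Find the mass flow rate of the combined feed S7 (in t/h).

1373 t/h

Overall salt balance (none leaves overhead): salt in fresh feed = salt in product, i.e. 1260×0.223 = (1−0.195)·S2·0.604.
S2 = 280.98/(0.604×0.805) = 577.89 t/h.
Recycle S10 = 0.195×577.89 = 112.69 t/h.
Combined feed S7 = 1260 + 112.69 = 1372.7 t/h.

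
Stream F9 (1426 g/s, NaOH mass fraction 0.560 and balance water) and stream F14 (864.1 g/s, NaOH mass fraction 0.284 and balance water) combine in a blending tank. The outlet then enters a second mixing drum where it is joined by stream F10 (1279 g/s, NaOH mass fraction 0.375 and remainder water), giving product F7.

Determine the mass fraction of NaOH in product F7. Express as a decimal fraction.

Overall, product flow = 3569.1 g/s.
NaOH in = 1426×0.560 + 864.1×0.284 + 1279×0.375 = 1523.6 g/s.
NaOH fraction in F7 = 0.427.

0.427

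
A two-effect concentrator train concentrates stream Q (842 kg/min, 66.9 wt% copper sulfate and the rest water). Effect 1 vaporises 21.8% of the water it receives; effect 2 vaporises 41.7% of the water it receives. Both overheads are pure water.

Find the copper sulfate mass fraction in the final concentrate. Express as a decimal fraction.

water in feed = 842×0.331 = 278.7 kg/min.
After stage 1: water left = (1−0.218)×278.7 = 217.94; stream total = 781.24 kg/min.
After stage 2: water left = (1−0.417)×217.94 = 127.06; final concentrate = 690.36 kg/min.
copper sulfate fraction = 563.3/690.36 = 0.816.

0.816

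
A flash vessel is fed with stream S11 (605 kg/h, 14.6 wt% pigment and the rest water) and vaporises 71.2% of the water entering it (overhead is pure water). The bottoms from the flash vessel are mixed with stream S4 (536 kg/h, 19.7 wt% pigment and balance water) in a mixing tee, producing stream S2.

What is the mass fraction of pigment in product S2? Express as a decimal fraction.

0.2508

Vapour removed = 0.712×0.854×605 = 367.87 kg/h; concentrate = 237.13 kg/h.
pigment reaching the mixer = 88.33 (from concentrate) + 536×0.197 = 193.92 kg/h.
Product flow = 237.13 + 536 = 773.13 kg/h; pigment fraction = 0.2508.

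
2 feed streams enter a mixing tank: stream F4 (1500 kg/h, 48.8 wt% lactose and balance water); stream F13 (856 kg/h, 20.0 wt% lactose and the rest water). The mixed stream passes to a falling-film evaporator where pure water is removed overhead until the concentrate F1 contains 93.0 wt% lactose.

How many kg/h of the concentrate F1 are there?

971.2 kg/h

lactose entering = 1500×0.488 + 856×0.200 = 903.2 kg/h.
All lactose reports to F1, so F1 = 903.2/0.930 = 971.18 kg/h.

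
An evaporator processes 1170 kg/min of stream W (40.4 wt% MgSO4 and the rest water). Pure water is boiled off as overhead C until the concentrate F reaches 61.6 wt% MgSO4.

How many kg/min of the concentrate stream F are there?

MgSO4 is conserved: 1170×0.404 = 472.68 kg/min all reports to the concentrate.
Concentrate = 472.68/(target fraction) = 767.34 kg/min.

767.3 kg/min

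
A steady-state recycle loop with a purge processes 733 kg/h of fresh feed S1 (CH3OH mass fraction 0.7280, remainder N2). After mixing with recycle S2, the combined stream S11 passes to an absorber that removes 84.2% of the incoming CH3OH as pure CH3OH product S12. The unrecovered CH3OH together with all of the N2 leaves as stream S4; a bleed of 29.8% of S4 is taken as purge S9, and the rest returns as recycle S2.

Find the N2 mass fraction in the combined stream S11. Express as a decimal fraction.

0.5271

N2 enters only via S1 and leaves only via the purge: 733×0.272 = 0.298×(N2 in S4), and the absorber passes all N2, so N2 in S11 = N2 in S4 = 669.05 kg/h.
CH3OH in S11: m_A = 733×0.728 + (1−0.298)·(1−0.842)·m_A, so m_A = 533.62/0.8891 = 600.2 kg/h.
S11 = 600.2 + 669.05 = 1269.2 kg/h.
N2 fraction in S11 = 669.05/1269.2 = 0.5271.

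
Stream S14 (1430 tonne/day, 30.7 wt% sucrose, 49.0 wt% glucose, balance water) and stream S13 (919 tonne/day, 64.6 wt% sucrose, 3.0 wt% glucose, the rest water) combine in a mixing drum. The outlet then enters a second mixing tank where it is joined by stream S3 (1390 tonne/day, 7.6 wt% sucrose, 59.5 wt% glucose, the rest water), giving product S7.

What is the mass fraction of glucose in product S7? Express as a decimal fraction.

0.4160

Overall, product flow = 3739 tonne/day.
glucose in = 1430×0.490 + 919×0.030 + 1390×0.595 = 1555.3 tonne/day.
glucose fraction in S7 = 0.4160.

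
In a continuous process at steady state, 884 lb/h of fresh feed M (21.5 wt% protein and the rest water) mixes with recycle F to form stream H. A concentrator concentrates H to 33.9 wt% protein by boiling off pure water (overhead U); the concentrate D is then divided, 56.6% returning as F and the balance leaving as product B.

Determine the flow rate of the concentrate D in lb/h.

Overall protein balance (none leaves overhead): protein in fresh feed = protein in product, i.e. 884×0.215 = (1−0.566)·D·0.339.
D = 190.06/(0.339×0.434) = 1291.8 lb/h.

1292 lb/h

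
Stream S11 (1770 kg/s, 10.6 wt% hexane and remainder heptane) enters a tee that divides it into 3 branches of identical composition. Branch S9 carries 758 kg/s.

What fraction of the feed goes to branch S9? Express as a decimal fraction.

Fraction to S9 = 758/1770 = 0.4282.

0.428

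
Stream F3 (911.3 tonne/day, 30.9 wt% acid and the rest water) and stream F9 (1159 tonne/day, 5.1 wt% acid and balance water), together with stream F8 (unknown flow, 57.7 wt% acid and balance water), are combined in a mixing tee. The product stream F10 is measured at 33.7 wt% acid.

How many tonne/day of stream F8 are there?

1487 tonne/day

Let F8 be the unknown flow. Total out = 2070.3 + F8.
acid balance: 340.7 + 0.577·F8 = 0.337·(2070.3 + F8)
(0.577 − 0.337)·F8 = 0.337×2070.3 − 340.7 = 356.99
F8 = 356.99 / 0.240 = 1487.5 tonne/day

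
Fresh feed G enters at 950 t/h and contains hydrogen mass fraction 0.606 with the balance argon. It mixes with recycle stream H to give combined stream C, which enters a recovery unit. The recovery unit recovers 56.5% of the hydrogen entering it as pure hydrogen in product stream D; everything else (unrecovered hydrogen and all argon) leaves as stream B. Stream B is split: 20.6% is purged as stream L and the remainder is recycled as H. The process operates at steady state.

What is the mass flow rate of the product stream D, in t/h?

hydrogen in C: m_A = 950×0.606 + (1−0.206)·(1−0.565)·m_A, so m_A = 575.7/0.6546 = 879.45 t/h.
Product D = 0.565×879.45 = 496.89 t/h.

496.9 t/h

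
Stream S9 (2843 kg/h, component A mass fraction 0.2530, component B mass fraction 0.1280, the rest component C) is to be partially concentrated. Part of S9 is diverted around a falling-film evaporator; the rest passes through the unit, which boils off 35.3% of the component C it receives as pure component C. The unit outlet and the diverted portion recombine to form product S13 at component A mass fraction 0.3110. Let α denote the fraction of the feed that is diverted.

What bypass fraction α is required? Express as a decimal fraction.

0.147

All 2843×0.253 = 719.28 kg/h of component A reaches S13, so S13 = 719.28/0.311 = 2312.8 kg/h and vapour = 530.21 kg/h.
The evaporator receives (1−α)·2843 of feed at 0.619 component C and removes 0.353 of that component C:
0.353×0.619×(1−α)×2843 = 530.21
(1−α) = 530.21/621.22 = 0.8535;  α = 0.1465.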